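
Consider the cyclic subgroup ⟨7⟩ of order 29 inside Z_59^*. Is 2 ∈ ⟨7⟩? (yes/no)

2 ∈ ⟨7⟩ iff 2^29 ≡ 1 (mod 59), since |⟨7⟩| = 29.
2^29 mod 59 = 58.
Since 58 ≠ 1, 2 does not lie in the subgroup.

no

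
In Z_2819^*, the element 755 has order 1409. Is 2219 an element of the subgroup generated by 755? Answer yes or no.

2219 ∈ ⟨755⟩ iff 2219^1409 ≡ 1 (mod 2819), since |⟨755⟩| = 1409.
2219^1409 mod 2819 = 1.
Since 1 = 1, 2219 lies in the subgroup.

yes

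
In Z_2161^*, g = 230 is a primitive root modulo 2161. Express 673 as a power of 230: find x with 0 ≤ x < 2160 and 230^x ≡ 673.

1513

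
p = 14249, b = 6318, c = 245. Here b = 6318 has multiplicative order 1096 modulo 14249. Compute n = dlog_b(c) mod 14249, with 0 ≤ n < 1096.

326

Baby-step giant-step with m = ceil(sqrt(1096)) = 34.
Baby table (6318^j mod 14249 for j=0..33):
  0:1  1:6318  2:5675  3:4166  4:2885  5:2959  6:274  7:7003
  8:1809  9:1564  10:6795  11:12822  12:3831  13:9456  14:11200  15:1066
  16:9460  17:7974  18:9517  19:11875  20:5265  21:7104  22:12971  23:4779
  24:91  25:4978  26:3461  27:8632  28:6053  29:12787  30:10685  31:10317
  32:7880  33:14083
Giant step factor: 6318^(-34) ≡ 9854 (mod 14249).
Scan 245·9854^i mod 14249 for i = 0, 1, …:
  i=0: 245   i=1: 6149   i=2: 5498   i=3: 2594
  i=4: 12819   i=5: 1041   i=6: 12983   i=7: 6960
  i=8: 3403   i=9: 5265
Match at i=9, j=20: n = 9·34 + 20 = 326.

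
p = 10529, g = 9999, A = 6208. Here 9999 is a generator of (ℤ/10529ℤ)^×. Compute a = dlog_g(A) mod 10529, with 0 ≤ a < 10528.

Baby-step giant-step with m = ceil(sqrt(10528)) = 103.
Baby table (9999^j mod 10529 for j=0..102):
  0:1  1:9999  2:7146  3:3060  4:10195  5:8556  6:3319  7:9802
  8:6266  9:6184  10:7528  11:651  12:2427  13:8757  14:2079  15:3675
  16:115  17:2224  18:528  19:4443  20:3706  21:4743  22:2641  23:627
  24:4618  25:5717  26:2342  27:1162  28:5351  29:6800  30:7447  31:1465
  32:2696  33:3064  34:8075  35:5553  36:5030  37:8466  38:8903  39:8931
  40:4620  41:4657  42:6105  43:7282  44:4683  45:2854  46:3556  47:11
  48:4699  49:4903  50:2073  51:6855  52:9884  53:4922  54:2532  55:5752
  56:4850  57:9105  58:7161  59:5639  60:1566  61:1811  62:8838  63:1265
  64:3406  65:5808  66:6757  67:9179  68:10057  69:7993  70:6897  71:8682
  72:10242  73:4704  74:2253  75:6216  76:1097  77:8214  78:5586  79:8598
  80:2117  81:4593  82:8438  83:2685  84:8894  85:3172  86:3480  87:8704
  88:9111  89:3981  90:6399  91:9397  92:10336  93:7529  94:121  95:9573
  96:1288  97:1745  98:1702  99:3434  100:1497  101:6794  102:98
Giant step factor: 9999^(-103) ≡ 687 (mod 10529).
Scan 6208·687^i mod 10529 for i = 0, 1, …:
  i=0: 6208   i=1: 651
Match at i=1, j=11: a = 1·103 + 11 = 114.

114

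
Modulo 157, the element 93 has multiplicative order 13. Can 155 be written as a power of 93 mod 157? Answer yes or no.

155 ∈ ⟨93⟩ iff 155^13 ≡ 1 (mod 157), since |⟨93⟩| = 13.
155^13 mod 157 = 129.
Since 129 ≠ 1, 155 does not lie in the subgroup.

no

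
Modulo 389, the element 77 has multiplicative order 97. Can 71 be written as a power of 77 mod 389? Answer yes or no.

no

71 ∈ ⟨77⟩ iff 71^97 ≡ 1 (mod 389), since |⟨77⟩| = 97.
71^97 mod 389 = 274.
Since 274 ≠ 1, 71 does not lie in the subgroup.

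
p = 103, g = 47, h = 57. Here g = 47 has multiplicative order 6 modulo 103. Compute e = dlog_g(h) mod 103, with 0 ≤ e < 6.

5

Successive powers of 47 modulo 103:
  47^0=1  47^1=47  47^2=46  47^3=102  47^4=56  47^5=57
So 47^5 ≡ 57 (mod 103), giving e = 5.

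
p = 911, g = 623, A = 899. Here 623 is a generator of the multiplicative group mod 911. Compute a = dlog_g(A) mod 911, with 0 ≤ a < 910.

213

Baby-step giant-step with m = ceil(sqrt(910)) = 31.
Baby table (623^j mod 911 for j=0..30):
  0:1  1:623  2:43  3:370  4:27  5:423  6:250  7:880
  8:729  9:489  10:373  11:74  12:552  13:449  14:50  15:176
  16:328  17:280  18:439  19:197  20:657  21:272  22:10  23:764
  24:430  25:56  26:270  27:586  28:678  29:601  30:2
Giant step factor: 623^(-31) ≡ 378 (mod 911).
Scan 899·378^i mod 911 for i = 0, 1, …:
  i=0: 899   i=1: 19   i=2: 805   i=3: 16
  i=4: 582   i=5: 445   i=6: 586
Match at i=6, j=27: a = 6·31 + 27 = 213.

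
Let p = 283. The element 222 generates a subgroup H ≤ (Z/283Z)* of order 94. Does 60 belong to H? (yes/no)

yes

60 ∈ ⟨222⟩ iff 60^94 ≡ 1 (mod 283), since |⟨222⟩| = 94.
60^94 mod 283 = 1.
Since 1 = 1, 60 lies in the subgroup.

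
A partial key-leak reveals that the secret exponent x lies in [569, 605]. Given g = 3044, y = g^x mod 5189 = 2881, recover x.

588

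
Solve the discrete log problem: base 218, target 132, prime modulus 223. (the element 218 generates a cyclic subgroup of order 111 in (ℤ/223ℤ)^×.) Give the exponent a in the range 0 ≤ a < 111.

Successive powers of 218 modulo 223:
  218^0=1  218^1=218  218^2=25  218^3=98  218^4=179  218^5=220
  218^6=15  218^7=148  218^8=152  218^9=132
So 218^9 ≡ 132 (mod 223), giving a = 9.

9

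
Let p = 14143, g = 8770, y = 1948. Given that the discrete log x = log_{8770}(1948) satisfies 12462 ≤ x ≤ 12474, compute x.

12468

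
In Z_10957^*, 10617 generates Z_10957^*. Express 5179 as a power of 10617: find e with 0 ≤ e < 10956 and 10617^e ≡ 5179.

Baby-step giant-step with m = ceil(sqrt(10956)) = 105.
Baby table (10617^j mod 10957 for j=0..104):
  0:1  1:10617  2:6030  3:9716  4:5574  5:401  6:6101  7:7490
  8:6381  9:10903  10:7403  11:3090  12:1272  13:5800  14:260  15:10213
  16:949  17:6050  18:2916  19:5647  20:8452  21:8011  22:4553  23:7874
  24:7305  25:3539  26:2010  27:6891  28:1858  29:3786  30:5686  31:6149
  32:2127  33:10939  34:6120  35:1030  36:424  37:9238  38:3739  39:10709
  40:7621  41:5669  42:972  43:9187  44:10122  45:9975  46:5170  47:6277
  48:2435  49:4832  50:670  51:2297  52:7924  53:1262  54:9200  55:5702
  56:709  57:10951  58:2040  59:7648  60:7446  61:10384  62:8551  63:7222
  64:9845  65:5542  66:324  67:10367  68:3374  69:3325  70:9028  71:9397
  72:4464  73:5263  74:7528  75:4418  76:9946  77:4073  78:6719  79:5553
  80:7541  81:10955  82:680  83:9854  84:2482  85:10766  86:10155  87:9712
  88:6934  89:9152  90:108  91:7108  92:4777  93:8413  94:10314  95:10437
  96:1488  97:9059  98:9814  99:5125  100:10620  101:5010  102:5892  103:1851
  104:6166
Giant step factor: 10617^(-105) ≡ 5477 (mod 10957).
Scan 5179·5477^i mod 10957 for i = 0, 1, …:
  i=0: 5179   i=1: 8667   i=2: 3435   i=3: 326
  i=4: 10468   i=5: 6212   i=6: 1639   i=7: 3020
  i=8: 6427   i=9: 6795     …   i=96: 2121
  i=97: 2297
Match at i=97, j=51: e = 97·105 + 51 = 10236.

10236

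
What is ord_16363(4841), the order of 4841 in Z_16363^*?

16362

The order of 4841 must divide p − 1 = 16362 = 2 · 3^4 · 101.
Divisors: 1, 2, 3, 6, 9, 18, 27, 54, 81, 101, 162, 202, 303, 606, 909, 1818, 2727, 5454, 8181, 16362.
Check each in increasing order: 4841^1 ≡ 4841;  4841^2 ≡ 3465;  4841^3 ≡ 1990;  4841^6 ≡ 254;  4841^9 ≡ 14570;  4841^18 ≡ 7701;  4841^27 ≡ 2479;  4841^54 ≡ 9316;  4841^81 ≡ 6171;  4841^101 ≡ 4698;  4841^162 ≡ 4540;  4841^202 ≡ 13880;  4841^303 ≡ 1685;  4841^606 ≡ 8426;  4841^909 ≡ 11089;  4841^1818 ≡ 14339;  4841^2727 ≡ 5900;  4841^5454 ≡ 5899;  4841^8181 ≡ 16362;  4841^16362 ≡ 1.
Smallest exponent giving 1 is 16362.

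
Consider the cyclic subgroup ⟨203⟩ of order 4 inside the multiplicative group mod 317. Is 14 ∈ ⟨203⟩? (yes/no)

no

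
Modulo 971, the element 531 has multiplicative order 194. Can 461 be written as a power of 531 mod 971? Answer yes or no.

yes

461 ∈ ⟨531⟩ iff 461^194 ≡ 1 (mod 971), since |⟨531⟩| = 194.
461^194 mod 971 = 1.
Since 1 = 1, 461 lies in the subgroup.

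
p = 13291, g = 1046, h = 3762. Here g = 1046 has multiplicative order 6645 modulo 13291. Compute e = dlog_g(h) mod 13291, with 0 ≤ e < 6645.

156

Baby-step giant-step with m = ceil(sqrt(6645)) = 82.
Baby table (1046^j mod 13291 for j=0..81):
  0:1  1:1046  2:4254  3:10490  4:7465  5:6573  6:3911  7:10569
  8:10353  9:10364  10:8579  11:2209  12:11271  13:349  14:6197  15:9345
  16:5985  17:249  18:7925  19:9257  20:6974  21:11336  22:1884  23:3596
  24:63  25:12734  26:2182  27:9611  28:5110  29:2078  30:7155  31:1297
  32:980  33:1673  34:8837  35:6257  36:5650  37:8696  38:4972  39:3931
  40:4907  41:2396  42:7508  43:11678  44:759  45:9745  46:12364  47:601
  48:3969  49:4782  50:4556  51:7398  52:2946  53:11295  54:12162  55:1965
  56:8576  57:12362  58:11800  59:8752  60:10384  61:2917  62:7543  63:8415
  64:3448  65:4747  66:7819  67:4709  68:7944  69:2549  70:8054  71:11281
  72:10809  73:8864  74:7917  75:889  76:12815  77:7162  78:8619  79:4176
  80:8648  81:7928
Giant step factor: 1046^(-82) ≡ 6690 (mod 13291).
Scan 3762·6690^i mod 13291 for i = 0, 1, …:
  i=0: 3762   i=1: 7917
Match at i=1, j=74: e = 1·82 + 74 = 156.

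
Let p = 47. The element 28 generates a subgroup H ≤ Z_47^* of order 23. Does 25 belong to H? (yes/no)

yes

⟨28⟩ has order 23; its elements mod 47 are {1, 2, 3, 4, 6, 7, 8, 9, 12, 14, 16, 17, 18, 21, 24, 25, 27, 28, 32, 34, 36, 37, 42}.
25 is in this set.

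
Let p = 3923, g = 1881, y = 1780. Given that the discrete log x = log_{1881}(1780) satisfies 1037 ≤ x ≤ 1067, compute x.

1064

Compute 1881^1037 mod 3923 = 1002, then multiply by 1881 repeatedly:
  1881^1037=1002  1881^1038=1722  1881^1039=2607  1881^1040=17  1881^1041=593
  1881^1042=1301  1881^1043=3152  1881^1044=1259  1881^1045=2610  1881^1046=1737
  1881^1047=3361  1881^1048=2088  1881^1049=605  1881^1050=335  1881^1051=2455
  1881^1052=484  1881^1053=268  1881^1054=1964  1881^1055=2741  1881^1056=999
  1881^1057=2  1881^1058=3762  1881^1059=3153  1881^1060=3140  1881^1061=2225
  1881^1062=3307  1881^1063=2512  1881^1064=1780
Found 1780 at exponent 1064.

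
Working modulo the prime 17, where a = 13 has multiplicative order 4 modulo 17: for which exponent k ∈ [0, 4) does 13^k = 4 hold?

Successive powers of 13 modulo 17:
  13^0=1  13^1=13  13^2=16  13^3=4
So 13^3 ≡ 4 (mod 17), giving k = 3.

3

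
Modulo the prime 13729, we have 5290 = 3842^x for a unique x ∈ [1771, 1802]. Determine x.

1782

Compute 3842^1771 mod 13729 = 9872, then multiply by 3842 repeatedly:
  3842^1771=9872  3842^1772=8726  3842^1773=12803  3842^1774=11848  3842^1775=8381
  3842^1776=5297  3842^1777=4696  3842^1778=2126  3842^1779=13066  3842^1780=6348
  3842^1781=6312  3842^1782=5290
Found 5290 at exponent 1782.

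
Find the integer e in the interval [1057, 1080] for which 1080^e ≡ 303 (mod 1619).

1067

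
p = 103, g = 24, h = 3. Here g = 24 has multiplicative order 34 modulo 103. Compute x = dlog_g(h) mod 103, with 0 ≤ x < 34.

5

Successive powers of 24 modulo 103:
  24^0=1  24^1=24  24^2=61  24^3=22  24^4=13  24^5=3
So 24^5 ≡ 3 (mod 103), giving x = 5.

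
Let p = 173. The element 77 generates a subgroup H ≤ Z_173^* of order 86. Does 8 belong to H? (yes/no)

no

8 ∈ ⟨77⟩ iff 8^86 ≡ 1 (mod 173), since |⟨77⟩| = 86.
8^86 mod 173 = 172.
Since 172 ≠ 1, 8 does not lie in the subgroup.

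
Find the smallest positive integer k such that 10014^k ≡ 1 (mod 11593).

The order of 10014 must divide p − 1 = 11592 = 2^3 · 3^2 · 7 · 23.
Divisors: 1, 2, 3, 4, 6, 7, 8, 9, 12, 14, 18, 21, 23, 24, 28, 36, 42, 46, 56, 63, 69, 72, 84, 92, 126, 138, 161, 168, 184, 207, 252, 276, 322, 414, 483, 504, 552, 644, 828, 966, 1288, 1449, 1656, 1932, 2898, 3864, 5796, 11592.
Check each in increasing order: 10014^1 ≡ 10014;  10014^2 ≡ 746;  10014^3 ≡ 4552;  10014^4 ≡ 52;  10014^6 ≡ 4013;  10014^7 ≡ 4844;  10014^8 ≡ 2704;  10014^9 ≡ 8201;  10014^12 ≡ 1492;  10014^14 ≡ 104;  10014^18 ≡ 5408;  10014^21 ≡ 5277;  10014^23 ≡ 6615;  10014^24 ≡ 208;  10014^28 ≡ 10816;  10014^36 ≡ 8918;  10014^42 ≡ 343;  10014^46 ≡ 6243;  10014^56 ≡ 893;  10014^63 ≡ 1503;  10014^69 ≡ 3179;  10014^72 ≡ 2744;  10014^84 ≡ 1719;  10014^92 ≡ 10976;  10014^126 ≡ 9967;  10014^138 ≡ 8538;  10014^161 ≡ 9367;  10014^168 ≡ 10339;  10014^184 ≡ 9713;  10014^207 ≡ 3089;  10014^252 ≡ 672;  10014^276 ≡ 660;  10014^322 ≡ 4865;  10014^414 ≡ 882;  10014^483 ≡ 9965;  10014^504 ≡ 11050;  10014^552 ≡ 6659;  10014^644 ≡ 6912;  10014^828 ≡ 1193;  10014^966 ≡ 7180;  10014^1288 ≡ 991;  10014^1449 ≡ 8297;  10014^1656 ≡ 8903;  10014^1932 ≡ 9922;  10014^2898 ≡ 975;  10014^3864 ≡ 9921;  10014^5796 ≡ 11592;  10014^11592 ≡ 1.
Smallest exponent giving 1 is 11592.

11592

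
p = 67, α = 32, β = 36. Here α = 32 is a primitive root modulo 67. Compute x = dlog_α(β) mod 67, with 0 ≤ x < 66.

Successive powers of 32 modulo 67:
  32^0=1  32^1=32  32^2=19  32^3=5  32^4=26  32^5=28
  32^6=25  32^7=63  32^8=6  32^9=58  32^10=47  32^11=30
  32^12=22  32^13=34  32^14=16  32^15=43  32^16=36
So 32^16 ≡ 36 (mod 67), giving x = 16.

16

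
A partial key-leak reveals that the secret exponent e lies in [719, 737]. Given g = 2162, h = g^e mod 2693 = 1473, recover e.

731

Compute 2162^719 mod 2693 = 2474, then multiply by 2162 repeatedly:
  2162^719=2474  2162^720=490  2162^721=1031  2162^722=1911  2162^723=520
  2162^724=1259  2162^725=2028  2162^726=332  2162^727=1446  2162^728=2372
  2162^729=792  2162^730=2249  2162^731=1473
Found 1473 at exponent 731.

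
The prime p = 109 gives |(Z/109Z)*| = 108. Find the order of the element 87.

The order of 87 must divide p − 1 = 108 = 2^2 · 3^3.
Divisors: 1, 2, 3, 4, 6, 9, 12, 18, 27, 36, 54, 108.
Check each in increasing order: 87^1 ≡ 87;  87^2 ≡ 48;  87^3 ≡ 34;  87^4 ≡ 15;  87^6 ≡ 66;  87^9 ≡ 64;  87^12 ≡ 105;  87^18 ≡ 63;  87^27 ≡ 108;  87^36 ≡ 45;  87^54 ≡ 1.
Smallest exponent giving 1 is 54.

54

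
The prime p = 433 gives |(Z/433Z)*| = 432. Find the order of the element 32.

72

The order of 32 must divide p − 1 = 432 = 2^4 · 3^3.
Divisors: 1, 2, 3, 4, 6, 8, 9, 12, 16, 18, 24, 27, 36, 48, 54, 72, 108, 144, 216, 432.
Check each in increasing order: 32^1 ≡ 32;  32^2 ≡ 158;  32^3 ≡ 293;  32^4 ≡ 283;  32^6 ≡ 115;  32^8 ≡ 417;  32^9 ≡ 354;  32^12 ≡ 235;  32^16 ≡ 256;  32^18 ≡ 179;  32^24 ≡ 234;  32^27 ≡ 148;  32^36 ≡ 432;  32^48 ≡ 198;  32^54 ≡ 254;  32^72 ≡ 1.
Smallest exponent giving 1 is 72.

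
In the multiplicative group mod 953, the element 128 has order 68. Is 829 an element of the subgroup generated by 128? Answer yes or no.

no

829 ∈ ⟨128⟩ iff 829^68 ≡ 1 (mod 953), since |⟨128⟩| = 68.
829^68 mod 953 = 952.
Since 952 ≠ 1, 829 does not lie in the subgroup.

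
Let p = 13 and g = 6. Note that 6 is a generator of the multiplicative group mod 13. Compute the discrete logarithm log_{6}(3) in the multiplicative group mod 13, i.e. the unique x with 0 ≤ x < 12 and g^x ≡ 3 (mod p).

8

Successive powers of 6 modulo 13:
  6^0=1  6^1=6  6^2=10  6^3=8  6^4=9  6^5=2
  6^6=12  6^7=7  6^8=3
So 6^8 ≡ 3 (mod 13), giving x = 8.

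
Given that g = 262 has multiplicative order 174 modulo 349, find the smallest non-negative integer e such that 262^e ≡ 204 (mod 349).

31

Baby-step giant-step with m = ceil(sqrt(174)) = 14.
Baby table (262^j mod 349 for j=0..13):
  0:1  1:262  2:240  3:60  4:15  5:91  6:110  7:202
  8:225  9:318  10:254  11:238  12:234  13:233
Giant step factor: 262^(-14) ≡ 12 (mod 349).
Scan 204·12^i mod 349 for i = 0, 1, …:
  i=0: 204   i=1: 5   i=2: 60
Match at i=2, j=3: e = 2·14 + 3 = 31.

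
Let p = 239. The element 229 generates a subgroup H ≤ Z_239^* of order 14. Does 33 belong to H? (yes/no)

33 ∈ ⟨229⟩ iff 33^14 ≡ 1 (mod 239), since |⟨229⟩| = 14.
33^14 mod 239 = 6.
Since 6 ≠ 1, 33 does not lie in the subgroup.

no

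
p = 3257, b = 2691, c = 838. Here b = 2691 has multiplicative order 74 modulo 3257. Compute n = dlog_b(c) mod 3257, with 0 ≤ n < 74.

70

Baby-step giant-step with m = ceil(sqrt(74)) = 9.
Baby table (2691^j mod 3257 for j=0..8):
  0:1  1:2691  2:1170  3:2208  4:960  5:559  6:2792  7:2630
  8:3126
Giant step factor: 2691^(-9) ≡ 992 (mod 3257).
Scan 838·992^i mod 3257 for i = 0, 1, …:
  i=0: 838   i=1: 761   i=2: 2545   i=3: 465
  i=4: 2043   i=5: 802   i=6: 876   i=7: 2630
Match at i=7, j=7: n = 7·9 + 7 = 70.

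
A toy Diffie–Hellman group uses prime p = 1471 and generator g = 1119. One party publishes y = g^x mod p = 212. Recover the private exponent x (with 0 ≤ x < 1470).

1468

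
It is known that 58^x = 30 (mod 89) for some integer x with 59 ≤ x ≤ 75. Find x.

61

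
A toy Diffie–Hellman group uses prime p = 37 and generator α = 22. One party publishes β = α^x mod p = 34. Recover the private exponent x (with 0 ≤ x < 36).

Successive powers of 22 modulo 37:
  22^0=1  22^1=22  22^2=3  22^3=29  22^4=9  22^5=13
  22^6=27  22^7=2  22^8=7  22^9=6  22^10=21  22^11=18
  22^12=26  22^13=17  22^14=4  22^15=14  22^16=12  22^17=5
  22^18=36  22^19=15  22^20=34
So 22^20 ≡ 34 (mod 37), giving x = 20.

20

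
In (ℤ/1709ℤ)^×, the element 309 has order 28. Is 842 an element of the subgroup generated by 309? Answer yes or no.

no

842 ∈ ⟨309⟩ iff 842^28 ≡ 1 (mod 1709), since |⟨309⟩| = 28.
842^28 mod 1709 = 706.
Since 706 ≠ 1, 842 does not lie in the subgroup.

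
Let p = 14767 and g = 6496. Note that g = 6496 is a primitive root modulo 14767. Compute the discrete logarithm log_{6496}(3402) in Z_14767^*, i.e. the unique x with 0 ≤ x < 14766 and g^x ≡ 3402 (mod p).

14058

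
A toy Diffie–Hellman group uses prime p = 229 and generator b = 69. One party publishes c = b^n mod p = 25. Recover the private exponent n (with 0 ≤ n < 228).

Baby-step giant-step with m = ceil(sqrt(228)) = 16.
Baby table (69^j mod 229 for j=0..15):
  0:1  1:69  2:181  3:123  4:14  5:50  6:15  7:119
  8:196  9:13  10:210  11:63  12:225  13:182  14:192  15:195
Giant step factor: 69^(-16) ≡ 184 (mod 229).
Scan 25·184^i mod 229 for i = 0, 1, …:
  i=0: 25   i=1: 20   i=2: 16   i=3: 196
Match at i=3, j=8: n = 3·16 + 8 = 56.

56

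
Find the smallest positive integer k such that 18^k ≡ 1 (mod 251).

250

The order of 18 must divide p − 1 = 250 = 2 · 5^3.
Divisors: 1, 2, 5, 10, 25, 50, 125, 250.
Check each in increasing order: 18^1 ≡ 18;  18^2 ≡ 73;  18^5 ≡ 40;  18^10 ≡ 94;  18^25 ≡ 32;  18^50 ≡ 20;  18^125 ≡ 250;  18^250 ≡ 1.
Smallest exponent giving 1 is 250.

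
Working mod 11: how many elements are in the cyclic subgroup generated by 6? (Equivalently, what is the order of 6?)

10

The order of 6 must divide p − 1 = 10 = 2 · 5.
Divisors: 1, 2, 5, 10.
Check each in increasing order: 6^1 ≡ 6;  6^2 ≡ 3;  6^5 ≡ 10;  6^10 ≡ 1.
Smallest exponent giving 1 is 10.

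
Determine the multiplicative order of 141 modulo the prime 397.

22

The order of 141 must divide p − 1 = 396 = 2^2 · 3^2 · 11.
Divisors: 1, 2, 3, 4, 6, 9, 11, 12, 18, 22, 33, 36, 44, 66, 99, 132, 198, 396.
Check each in increasing order: 141^1 ≡ 141;  141^2 ≡ 31;  141^3 ≡ 4;  141^4 ≡ 167;  141^6 ≡ 16;  141^9 ≡ 64;  141^11 ≡ 396;  141^12 ≡ 256;  141^18 ≡ 126;  141^22 ≡ 1.
Smallest exponent giving 1 is 22.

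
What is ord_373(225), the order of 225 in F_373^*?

186

The order of 225 must divide p − 1 = 372 = 2^2 · 3 · 31.
Divisors: 1, 2, 3, 4, 6, 12, 31, 62, 93, 124, 186, 372.
Check each in increasing order: 225^1 ≡ 225;  225^2 ≡ 270;  225^3 ≡ 324;  225^4 ≡ 165;  225^6 ≡ 163;  225^12 ≡ 86;  225^31 ≡ 89;  225^62 ≡ 88;  225^93 ≡ 372;  225^124 ≡ 284;  225^186 ≡ 1.
Smallest exponent giving 1 is 186.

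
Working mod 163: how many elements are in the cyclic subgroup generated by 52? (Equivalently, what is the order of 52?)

The order of 52 must divide p − 1 = 162 = 2 · 3^4.
Divisors: 1, 2, 3, 6, 9, 18, 27, 54, 81, 162.
Check each in increasing order: 52^1 ≡ 52;  52^2 ≡ 96;  52^3 ≡ 102;  52^6 ≡ 135;  52^9 ≡ 78;  52^18 ≡ 53;  52^27 ≡ 59;  52^54 ≡ 58;  52^81 ≡ 162;  52^162 ≡ 1.
Smallest exponent giving 1 is 162.

162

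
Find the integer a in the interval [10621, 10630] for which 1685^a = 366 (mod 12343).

10628

Compute 1685^10621 mod 12343 = 3547, then multiply by 1685 repeatedly:
  1685^10621=3547  1685^10622=2683  1685^10623=3317  1685^10624=10109  1685^10625=325
  1685^10626=4533  1685^10627=10131  1685^10628=366
Found 366 at exponent 10628.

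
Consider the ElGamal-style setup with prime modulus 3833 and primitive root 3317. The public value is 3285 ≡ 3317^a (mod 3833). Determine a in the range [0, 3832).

Baby-step giant-step with m = ceil(sqrt(3832)) = 62.
Baby table (3317^j mod 3833 for j=0..61):
  0:1  1:3317  2:1779  3:1956  4:2616  5:3193  6:602  7:3674
  8:1551  9:781  10:3302  11:1853  12:2102  13:107  14:2283  15:2536
  16:2310  17:103  18:514  19:3086  20:2152  21:1138  22:3074  23:678
  24:2788  25:2600  26:3783  27:2802  28:3042  29:1858  30:3355  31:1336
  32:564  33:284  34:2943  35:3113  36:3552  37:3175  38:2224  39:2316
  40:840  41:3522  42:3323  43:2516  44:1131  45:2853  46:3557  47:595
  48:3453  49:597  50:2421  51:322  52:2500  53:1721  54:1220  55:2925
  56:902  57:2194  58:2464  59:1132  60:2337  61:1503
Giant step factor: 3317^(-62) ≡ 1474 (mod 3833).
Scan 3285·1474^i mod 3833 for i = 0, 1, …:
  i=0: 3285   i=1: 1011   i=2: 3010   i=3: 1959
  i=4: 1317   i=5: 1760   i=6: 3132   i=7: 1636
  i=8: 507   i=9: 3716     …   i=34: 296
  i=35: 3175
Match at i=35, j=37: a = 35·62 + 37 = 2207.

2207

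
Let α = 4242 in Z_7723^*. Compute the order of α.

The order of 4242 must divide p − 1 = 7722 = 2 · 3^3 · 11 · 13.
Divisors: 1, 2, 3, 6, 9, 11, 13, 18, 22, 26, 27, 33, 39, 54, 66, 78, 99, 117, 143, 198, 234, 286, 297, 351, 429, 594, 702, 858, 1287, 2574, 3861, 7722.
Check each in increasing order: 4242^1 ≡ 4242;  4242^2 ≡ 7697;  4242^3 ≡ 5553;  4242^6 ≡ 5593;  4242^9 ≡ 3746;  4242^11 ≡ 3003;  4242^13 ≡ 6875;  4242^18 ≡ 7548;  4242^22 ≡ 5268;  4242^26 ≡ 865;  4242^27 ≡ 905;  4242^33 ≡ 3100;  4242^39 ≡ 165;  4242^54 ≡ 387;  4242^66 ≡ 2588;  4242^78 ≡ 4056;  4242^99 ≡ 6326;  4242^117 ≡ 5062;  4242^143 ≡ 7412;  4242^198 ≡ 5413;  4242^234 ≡ 6653;  4242^286 ≡ 4045;  4242^297 ≡ 6579;  4242^351 ≡ 5206;  4242^429 ≡ 854;  4242^594 ≡ 3549;  4242^702 ≡ 2429;  4242^858 ≡ 3354;  4242^1287 ≡ 6806;  4242^2574 ≡ 6805;  4242^3861 ≡ 7722;  4242^7722 ≡ 1.
Smallest exponent giving 1 is 7722.

7722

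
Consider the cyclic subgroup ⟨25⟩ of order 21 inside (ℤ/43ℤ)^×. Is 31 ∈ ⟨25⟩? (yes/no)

yes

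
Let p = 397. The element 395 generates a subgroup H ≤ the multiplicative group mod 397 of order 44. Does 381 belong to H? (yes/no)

yes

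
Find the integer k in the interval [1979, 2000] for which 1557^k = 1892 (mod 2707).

1986

Compute 1557^1979 mod 2707 = 1244, then multiply by 1557 repeatedly:
  1557^1979=1244  1557^1980=1403  1557^1981=2629  1557^1982=369  1557^1983=649
  1557^1984=782  1557^1985=2131  1557^1986=1892
Found 1892 at exponent 1986.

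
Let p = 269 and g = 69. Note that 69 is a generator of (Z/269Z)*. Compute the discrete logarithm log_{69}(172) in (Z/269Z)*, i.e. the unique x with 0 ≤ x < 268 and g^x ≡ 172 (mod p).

Baby-step giant-step with m = ceil(sqrt(268)) = 17.
Baby table (69^j mod 269 for j=0..16):
  0:1  1:69  2:188  3:60  4:105  5:251  6:103  7:113
  8:265  9:262  10:55  11:29  12:118  13:72  14:126  15:86
  16:16
Giant step factor: 69^(-17) ≡ 221 (mod 269).
Scan 172·221^i mod 269 for i = 0, 1, …:
  i=0: 172   i=1: 83   i=2: 51   i=3: 242
  i=4: 220   i=5: 200   i=6: 84   i=7: 3
  i=8: 125   i=9: 187   i=10: 170   i=11: 179
  i=12: 16
Match at i=12, j=16: x = 12·17 + 16 = 220.

220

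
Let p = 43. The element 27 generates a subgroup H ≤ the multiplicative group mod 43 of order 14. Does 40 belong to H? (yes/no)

no

⟨27⟩ has order 14; its elements mod 43 are {1, 2, 4, 8, 11, 16, 21, 22, 27, 32, 35, 39, 41, 42}.
40 is not in this set.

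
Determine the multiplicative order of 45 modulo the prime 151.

The order of 45 must divide p − 1 = 150 = 2 · 3 · 5^2.
Divisors: 1, 2, 3, 5, 6, 10, 15, 25, 30, 50, 75, 150.
Check each in increasing order: 45^1 ≡ 45;  45^2 ≡ 62;  45^3 ≡ 72;  45^5 ≡ 85;  45^6 ≡ 50;  45^10 ≡ 128;  45^15 ≡ 8;  45^25 ≡ 118;  45^30 ≡ 64;  45^50 ≡ 32;  45^75 ≡ 1.
Smallest exponent giving 1 is 75.

75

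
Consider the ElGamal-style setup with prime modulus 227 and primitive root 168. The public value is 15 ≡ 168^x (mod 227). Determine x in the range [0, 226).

27

Baby-step giant-step with m = ceil(sqrt(226)) = 16.
Baby table (168^j mod 227 for j=0..15):
  0:1  1:168  2:76  3:56  4:101  5:170  6:185  7:208
  8:213  9:145  10:71  11:124  12:175  13:117  14:134  15:39
Giant step factor: 168^(-16) ≡ 205 (mod 227).
Scan 15·205^i mod 227 for i = 0, 1, …:
  i=0: 15   i=1: 124
Match at i=1, j=11: x = 1·16 + 11 = 27.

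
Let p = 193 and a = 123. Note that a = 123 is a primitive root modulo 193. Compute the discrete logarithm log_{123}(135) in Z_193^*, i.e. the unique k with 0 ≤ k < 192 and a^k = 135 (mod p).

Baby-step giant-step with m = ceil(sqrt(192)) = 14.
Baby table (123^j mod 193 for j=0..13):
  0:1  1:123  2:75  3:154  4:28  5:163  6:170  7:66
  8:12  9:125  10:128  11:111  12:143  13:26
Giant step factor: 123^(-14) ≡ 93 (mod 193).
Scan 135·93^i mod 193 for i = 0, 1, …:
  i=0: 135   i=1: 10   i=2: 158   i=3: 26
Match at i=3, j=13: k = 3·14 + 13 = 55.

55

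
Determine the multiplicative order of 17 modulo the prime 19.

9

The order of 17 must divide p − 1 = 18 = 2 · 3^2.
Divisors: 1, 2, 3, 6, 9, 18.
Check each in increasing order: 17^1 ≡ 17;  17^2 ≡ 4;  17^3 ≡ 11;  17^6 ≡ 7;  17^9 ≡ 1.
Smallest exponent giving 1 is 9.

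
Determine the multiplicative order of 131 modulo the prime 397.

The order of 131 must divide p − 1 = 396 = 2^2 · 3^2 · 11.
Divisors: 1, 2, 3, 4, 6, 9, 11, 12, 18, 22, 33, 36, 44, 66, 99, 132, 198, 396.
Check each in increasing order: 131^1 ≡ 131;  131^2 ≡ 90;  131^3 ≡ 277;  131^4 ≡ 160;  131^6 ≡ 108;  131^9 ≡ 141;  131^11 ≡ 383;  131^12 ≡ 151;  131^18 ≡ 31;  131^22 ≡ 196;  131^33 ≡ 35;  131^36 ≡ 167;  131^44 ≡ 304;  131^66 ≡ 34;  131^99 ≡ 396;  131^132 ≡ 362;  131^198 ≡ 1.
Smallest exponent giving 1 is 198.

198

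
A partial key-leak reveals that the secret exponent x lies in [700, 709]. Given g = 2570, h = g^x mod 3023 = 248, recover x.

703

Compute 2570^700 mod 3023 = 1096, then multiply by 2570 repeatedly:
  2570^700=1096  2570^701=2307  2570^702=887  2570^703=248
Found 248 at exponent 703.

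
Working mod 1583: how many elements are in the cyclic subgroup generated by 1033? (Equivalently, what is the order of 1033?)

The order of 1033 must divide p − 1 = 1582 = 2 · 7 · 113.
Divisors: 1, 2, 7, 14, 113, 226, 791, 1582.
Check each in increasing order: 1033^1 ≡ 1033;  1033^2 ≡ 147;  1033^7 ≡ 1381;  1033^14 ≡ 1229;  1033^113 ≡ 1582;  1033^226 ≡ 1.
Smallest exponent giving 1 is 226.

226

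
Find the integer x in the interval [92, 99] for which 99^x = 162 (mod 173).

93

Compute 99^92 mod 173 = 96, then multiply by 99 repeatedly:
  99^92=96  99^93=162
Found 162 at exponent 93.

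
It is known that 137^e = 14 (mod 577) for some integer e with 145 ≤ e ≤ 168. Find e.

Compute 137^145 mod 577 = 403, then multiply by 137 repeatedly:
  137^145=403  137^146=396  137^147=14
Found 14 at exponent 147.

147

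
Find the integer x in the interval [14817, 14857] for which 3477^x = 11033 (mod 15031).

14839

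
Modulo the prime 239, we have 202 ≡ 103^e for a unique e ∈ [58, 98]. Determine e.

Compute 103^58 mod 239 = 142, then multiply by 103 repeatedly:
  103^58=142  103^59=47  103^60=61  103^61=69  103^62=176
  103^63=203  103^64=116  103^65=237  103^66=33  103^67=53
  103^68=201  103^69=149  103^70=51  103^71=234  103^72=202
Found 202 at exponent 72.

72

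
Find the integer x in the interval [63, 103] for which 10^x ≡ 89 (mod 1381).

101

Compute 10^63 mod 1381 = 666, then multiply by 10 repeatedly:
  10^63=666  10^64=1136  10^65=312  10^66=358  10^67=818
  10^68=1275  10^69=321  10^70=448  10^71=337  10^72=608
  10^73=556  10^74=36  10^75=360  10^76=838  10^77=94
  10^78=940  10^79=1114  10^80=92  10^81=920  10^82=914
  10^83=854  10^84=254  10^85=1159  10^86=542  10^87=1277
  10^88=341  10^89=648  10^90=956  10^91=1274  10^92=311
  10^93=348  10^94=718  10^95=275  10^96=1369  10^97=1261
  10^98=181  10^99=429  10^100=147  10^101=89
Found 89 at exponent 101.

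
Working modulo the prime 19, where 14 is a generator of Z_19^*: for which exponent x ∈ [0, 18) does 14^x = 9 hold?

14

Successive powers of 14 modulo 19:
  14^0=1  14^1=14  14^2=6  14^3=8  14^4=17  14^5=10
  14^6=7  14^7=3  14^8=4  14^9=18  14^10=5  14^11=13
  14^12=11  14^13=2  14^14=9
So 14^14 ≡ 9 (mod 19), giving x = 14.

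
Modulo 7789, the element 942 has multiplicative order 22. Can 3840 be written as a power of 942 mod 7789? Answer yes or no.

no

3840 ∈ ⟨942⟩ iff 3840^22 ≡ 1 (mod 7789), since |⟨942⟩| = 22.
3840^22 mod 7789 = 6004.
Since 6004 ≠ 1, 3840 does not lie in the subgroup.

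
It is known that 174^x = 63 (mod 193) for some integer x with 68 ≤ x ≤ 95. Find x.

80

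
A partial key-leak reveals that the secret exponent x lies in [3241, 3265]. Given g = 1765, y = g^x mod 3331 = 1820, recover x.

3244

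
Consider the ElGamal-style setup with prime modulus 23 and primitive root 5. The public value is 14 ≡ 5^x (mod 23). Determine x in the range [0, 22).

Successive powers of 5 modulo 23:
  5^0=1  5^1=5  5^2=2  5^3=10  5^4=4  5^5=20
  5^6=8  5^7=17  5^8=16  5^9=11  5^10=9  5^11=22
  5^12=18  5^13=21  5^14=13  5^15=19  5^16=3  5^17=15
  5^18=6  5^19=7  5^20=12  5^21=14
So 5^21 ≡ 14 (mod 23), giving x = 21.

21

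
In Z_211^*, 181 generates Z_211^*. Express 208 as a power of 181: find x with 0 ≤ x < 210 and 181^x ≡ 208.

Successive powers of 181 modulo 211:
  181^0=1  181^1=181  181^2=56  181^3=8  181^4=182  181^5=26
  181^6=64  181^7=190  181^8=208
So 181^8 ≡ 208 (mod 211), giving x = 8.

8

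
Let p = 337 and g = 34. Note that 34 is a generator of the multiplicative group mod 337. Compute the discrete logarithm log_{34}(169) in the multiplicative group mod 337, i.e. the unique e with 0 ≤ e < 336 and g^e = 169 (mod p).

Baby-step giant-step with m = ceil(sqrt(336)) = 19.
Baby table (34^j mod 337 for j=0..18):
  0:1  1:34  2:145  3:212  4:131  5:73  6:123  7:138
  8:311  9:127  10:274  11:217  12:301  13:124  14:172  15:119
  16:2  17:68  18:290
Giant step factor: 34^(-19) ≡ 31 (mod 337).
Scan 169·31^i mod 337 for i = 0, 1, …:
  i=0: 169   i=1: 184   i=2: 312   i=3: 236
  i=4: 239   i=5: 332   i=6: 182   i=7: 250
  i=8: 336   i=9: 306     …   i=15: 174
  i=16: 2
Match at i=16, j=16: e = 16·19 + 16 = 320.

320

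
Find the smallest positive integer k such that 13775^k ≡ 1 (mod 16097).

The order of 13775 must divide p − 1 = 16096 = 2^5 · 503.
Divisors: 1, 2, 4, 8, 16, 32, 503, 1006, 2012, 4024, 8048, 16096.
Check each in increasing order: 13775^1 ≡ 13775;  13775^2 ≡ 15286;  13775^4 ≡ 13841;  13775^8 ≡ 2884;  13775^16 ≡ 11404;  13775^32 ≡ 3553;  13775^503 ≡ 9607;  13775^1006 ≡ 10348;  13775^2012 ≡ 3860;  13775^4024 ≡ 9875;  13775^8048 ≡ 16096;  13775^16096 ≡ 1.
Smallest exponent giving 1 is 16096.

16096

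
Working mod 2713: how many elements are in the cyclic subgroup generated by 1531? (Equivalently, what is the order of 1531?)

904

The order of 1531 must divide p − 1 = 2712 = 2^3 · 3 · 113.
Divisors: 1, 2, 3, 4, 6, 8, 12, 24, 113, 226, 339, 452, 678, 904, 1356, 2712.
Check each in increasing order: 1531^1 ≡ 1531;  1531^2 ≡ 2642;  1531^3 ≡ 2532;  1531^4 ≡ 2328;  1531^6 ≡ 205;  1531^8 ≡ 1723;  1531^12 ≡ 1330;  1531^24 ≡ 24;  1531^113 ≡ 1673;  1531^226 ≡ 1826;  1531^339 ≡ 60;  1531^452 ≡ 2712;  1531^678 ≡ 887;  1531^904 ≡ 1.
Smallest exponent giving 1 is 904.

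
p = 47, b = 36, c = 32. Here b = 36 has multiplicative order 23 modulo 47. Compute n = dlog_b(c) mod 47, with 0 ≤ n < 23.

Successive powers of 36 modulo 47:
  36^0=1  36^1=36  36^2=27  36^3=32
So 36^3 ≡ 32 (mod 47), giving n = 3.

3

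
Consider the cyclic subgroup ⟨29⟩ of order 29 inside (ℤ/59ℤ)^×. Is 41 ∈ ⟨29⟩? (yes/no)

41 ∈ ⟨29⟩ iff 41^29 ≡ 1 (mod 59), since |⟨29⟩| = 29.
41^29 mod 59 = 1.
Since 1 = 1, 41 lies in the subgroup.

yes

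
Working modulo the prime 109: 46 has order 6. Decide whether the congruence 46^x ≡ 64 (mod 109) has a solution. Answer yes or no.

yes

64 ∈ ⟨46⟩ iff 64^6 ≡ 1 (mod 109), since |⟨46⟩| = 6.
64^6 mod 109 = 1.
Since 1 = 1, 64 lies in the subgroup.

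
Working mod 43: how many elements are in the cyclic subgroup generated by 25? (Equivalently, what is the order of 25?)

21

The order of 25 must divide p − 1 = 42 = 2 · 3 · 7.
Divisors: 1, 2, 3, 6, 7, 14, 21, 42.
Check each in increasing order: 25^1 ≡ 25;  25^2 ≡ 23;  25^3 ≡ 16;  25^6 ≡ 41;  25^7 ≡ 36;  25^14 ≡ 6;  25^21 ≡ 1.
Smallest exponent giving 1 is 21.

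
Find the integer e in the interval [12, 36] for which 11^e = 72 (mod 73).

36

Compute 11^12 mod 73 = 9, then multiply by 11 repeatedly:
  11^12=9  11^13=26  11^14=67  11^15=7  11^16=4
  11^17=44  11^18=46  11^19=68  11^20=18  11^21=52
  11^22=61  11^23=14  11^24=8  11^25=15  11^26=19
  11^27=63  11^28=36  11^29=31  11^30=49  11^31=28
  11^32=16  11^33=30  11^34=38  11^35=53  11^36=72
Found 72 at exponent 36.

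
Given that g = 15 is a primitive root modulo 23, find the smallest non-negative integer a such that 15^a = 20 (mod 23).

Successive powers of 15 modulo 23:
  15^0=1  15^1=15  15^2=18  15^3=17  15^4=2  15^5=7
  15^6=13  15^7=11  15^8=4  15^9=14  15^10=3  15^11=22
  15^12=8  15^13=5  15^14=6  15^15=21  15^16=16  15^17=10
  15^18=12  15^19=19  15^20=9  15^21=20
So 15^21 ≡ 20 (mod 23), giving a = 21.

21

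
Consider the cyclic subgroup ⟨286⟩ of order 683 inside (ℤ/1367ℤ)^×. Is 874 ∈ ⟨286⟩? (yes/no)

yes

874 ∈ ⟨286⟩ iff 874^683 ≡ 1 (mod 1367), since |⟨286⟩| = 683.
874^683 mod 1367 = 1.
Since 1 = 1, 874 lies in the subgroup.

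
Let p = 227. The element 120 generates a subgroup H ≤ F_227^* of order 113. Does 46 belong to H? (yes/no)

no

46 ∈ ⟨120⟩ iff 46^113 ≡ 1 (mod 227), since |⟨120⟩| = 113.
46^113 mod 227 = 226.
Since 226 ≠ 1, 46 does not lie in the subgroup.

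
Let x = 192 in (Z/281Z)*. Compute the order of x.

The order of 192 must divide p − 1 = 280 = 2^3 · 5 · 7.
Divisors: 1, 2, 4, 5, 7, 8, 10, 14, 20, 28, 35, 40, 56, 70, 140, 280.
Check each in increasing order: 192^1 ≡ 192;  192^2 ≡ 53;  192^4 ≡ 280;  192^5 ≡ 89;  192^7 ≡ 221;  192^8 ≡ 1.
Smallest exponent giving 1 is 8.

8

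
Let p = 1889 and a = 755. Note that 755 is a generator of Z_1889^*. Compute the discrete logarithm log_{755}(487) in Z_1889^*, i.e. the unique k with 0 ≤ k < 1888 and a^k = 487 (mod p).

1108

Baby-step giant-step with m = ceil(sqrt(1888)) = 44.
Baby table (755^j mod 1889 for j=0..43):
  0:1  1:755  2:1436  3:1783  4:1197  5:793  6:1791  7:1570
  8:947  9:943  10:1701  11:1624  12:159  13:1038  14:1644  15:147
  16:1423  17:1413  18:1419  19:282  20:1342  21:706  22:332  23:1312
  24:724  25:699  26:714  27:705  28:1466  29:1765  30:830  31:1391
  32:1810  33:803  34:1785  35:818  36:1776  37:1579  38:186  39:644
  40:747  41:1063  42:1629  43:156
Giant step factor: 755^(-44) ≡ 779 (mod 1889).
Scan 487·779^i mod 1889 for i = 0, 1, …:
  i=0: 487   i=1: 1573   i=2: 1295   i=3: 79
  i=4: 1093   i=5: 1397   i=6: 199   i=7: 123
  i=8: 1367   i=9: 1386     …   i=24: 1655
  i=25: 947
Match at i=25, j=8: k = 25·44 + 8 = 1108.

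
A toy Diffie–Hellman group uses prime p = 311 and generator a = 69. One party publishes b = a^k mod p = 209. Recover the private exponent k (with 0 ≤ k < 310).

Baby-step giant-step with m = ceil(sqrt(310)) = 18.
Baby table (69^j mod 311 for j=0..17):
  0:1  1:69  2:96  3:93  4:197  5:220  6:252  7:283
  8:245  9:111  10:195  11:82  12:60  13:97  14:162  15:293
  16:2  17:138
Giant step factor: 69^(-18) ≡ 196 (mod 311).
Scan 209·196^i mod 311 for i = 0, 1, …:
  i=0: 209   i=1: 223   i=2: 168   i=3: 273
  i=4: 16   i=5: 26   i=6: 120   i=7: 195
Match at i=7, j=10: k = 7·18 + 10 = 136.

136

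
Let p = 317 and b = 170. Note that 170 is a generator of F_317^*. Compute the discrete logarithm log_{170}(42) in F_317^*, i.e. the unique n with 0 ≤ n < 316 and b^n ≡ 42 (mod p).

124

Baby-step giant-step with m = ceil(sqrt(316)) = 18.
Baby table (170^j mod 317 for j=0..17):
  0:1  1:170  2:53  3:134  4:273  5:128  6:204  7:127
  8:34  9:74  10:217  11:118  12:89  13:231  14:279  15:197
  16:205  17:297
Giant step factor: 170^(-18) ≡ 266 (mod 317).
Scan 42·266^i mod 317 for i = 0, 1, …:
  i=0: 42   i=1: 77   i=2: 194   i=3: 250
  i=4: 247   i=5: 83   i=6: 205
Match at i=6, j=16: n = 6·18 + 16 = 124.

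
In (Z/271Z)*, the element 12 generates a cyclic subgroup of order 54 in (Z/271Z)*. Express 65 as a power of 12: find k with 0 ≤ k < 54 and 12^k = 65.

Baby-step giant-step with m = ceil(sqrt(54)) = 8.
Baby table (12^j mod 271 for j=0..7):
  0:1  1:12  2:144  3:102  4:140  5:54  6:106  7:188
Giant step factor: 12^(-8) ≡ 77 (mod 271).
Scan 65·77^i mod 271 for i = 0, 1, …:
  i=0: 65   i=1: 127   i=2: 23   i=3: 145
  i=4: 54
Match at i=4, j=5: k = 4·8 + 5 = 37.

37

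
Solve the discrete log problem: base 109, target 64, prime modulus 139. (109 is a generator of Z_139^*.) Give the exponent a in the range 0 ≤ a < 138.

96

Baby-step giant-step with m = ceil(sqrt(138)) = 12.
Baby table (109^j mod 139 for j=0..11):
  0:1  1:109  2:66  3:105  4:47  5:119  6:44  7:70
  8:124  9:33  10:122  11:93
Giant step factor: 109^(-12) ≡ 125 (mod 139).
Scan 64·125^i mod 139 for i = 0, 1, …:
  i=0: 64   i=1: 77   i=2: 34   i=3: 80
  i=4: 131   i=5: 112   i=6: 100   i=7: 129
  i=8: 1
Match at i=8, j=0: a = 8·12 + 0 = 96.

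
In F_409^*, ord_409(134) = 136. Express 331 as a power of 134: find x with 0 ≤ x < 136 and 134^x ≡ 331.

Baby-step giant-step with m = ceil(sqrt(136)) = 12.
Baby table (134^j mod 409 for j=0..11):
  0:1  1:134  2:369  3:366  4:373  5:84  6:213  7:321
  8:69  9:248  10:103  11:305
Giant step factor: 134^(-12) ≡ 259 (mod 409).
Scan 331·259^i mod 409 for i = 0, 1, …:
  i=0: 331   i=1: 248
Match at i=1, j=9: x = 1·12 + 9 = 21.

21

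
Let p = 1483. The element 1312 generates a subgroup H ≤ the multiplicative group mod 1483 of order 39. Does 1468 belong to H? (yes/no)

no

1468 ∈ ⟨1312⟩ iff 1468^39 ≡ 1 (mod 1483), since |⟨1312⟩| = 39.
1468^39 mod 1483 = 1353.
Since 1353 ≠ 1, 1468 does not lie in the subgroup.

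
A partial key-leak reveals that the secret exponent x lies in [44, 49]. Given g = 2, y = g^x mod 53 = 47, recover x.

44

Compute 2^44 mod 53 = 47, then multiply by 2 repeatedly:
  2^44=47
Found 47 at exponent 44.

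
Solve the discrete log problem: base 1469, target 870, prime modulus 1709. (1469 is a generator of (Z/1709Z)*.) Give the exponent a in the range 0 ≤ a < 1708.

Baby-step giant-step with m = ceil(sqrt(1708)) = 42.
Baby table (1469^j mod 1709 for j=0..41):
  0:1  1:1469  2:1203  3:101  4:1395  5:164  6:1656  7:757
  8:1183  9:1483  10:1261  11:1562  12:1100  13:895  14:534  15:15
  16:1527  17:955  18:1515  19:417  20:751  21:914  22:1101  23:655
  24:28  25:116  26:1213  27:1119  28:1462  29:1174  30:225  31:688
  32:653  33:508  34:1128  35:1011  36:38  37:1134  38:1280  39:420
  40:31  41:1105
Giant step factor: 1469^(-42) ≡ 1031 (mod 1709).
Scan 870·1031^i mod 1709 for i = 0, 1, …:
  i=0: 870   i=1: 1454   i=2: 281   i=3: 890
  i=4: 1566   i=5: 1250   i=6: 164
Match at i=6, j=5: a = 6·42 + 5 = 257.

257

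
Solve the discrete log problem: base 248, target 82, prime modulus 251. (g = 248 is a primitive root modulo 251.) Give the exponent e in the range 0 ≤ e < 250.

179

Baby-step giant-step with m = ceil(sqrt(250)) = 16.
Baby table (248^j mod 251 for j=0..15):
  0:1  1:248  2:9  3:224  4:81  5:8  6:227  7:72
  8:35  9:146  10:64  11:59  12:74  13:29  14:164  15:10
Giant step factor: 248^(-16) ≡ 92 (mod 251).
Scan 82·92^i mod 251 for i = 0, 1, …:
  i=0: 82   i=1: 14   i=2: 33   i=3: 24
  i=4: 200   i=5: 77   i=6: 56   i=7: 132
  i=8: 96   i=9: 47   i=10: 57   i=11: 224
Match at i=11, j=3: e = 11·16 + 3 = 179.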